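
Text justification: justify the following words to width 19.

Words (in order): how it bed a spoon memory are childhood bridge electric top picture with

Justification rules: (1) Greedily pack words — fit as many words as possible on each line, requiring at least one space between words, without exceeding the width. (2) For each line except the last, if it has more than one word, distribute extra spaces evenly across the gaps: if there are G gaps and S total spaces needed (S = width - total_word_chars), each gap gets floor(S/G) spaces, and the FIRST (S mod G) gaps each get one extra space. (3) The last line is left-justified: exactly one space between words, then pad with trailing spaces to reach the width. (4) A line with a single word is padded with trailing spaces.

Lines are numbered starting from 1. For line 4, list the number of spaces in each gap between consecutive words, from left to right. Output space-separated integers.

Answer: 8

Derivation:
Line 1: ['how', 'it', 'bed', 'a', 'spoon'] (min_width=18, slack=1)
Line 2: ['memory', 'are'] (min_width=10, slack=9)
Line 3: ['childhood', 'bridge'] (min_width=16, slack=3)
Line 4: ['electric', 'top'] (min_width=12, slack=7)
Line 5: ['picture', 'with'] (min_width=12, slack=7)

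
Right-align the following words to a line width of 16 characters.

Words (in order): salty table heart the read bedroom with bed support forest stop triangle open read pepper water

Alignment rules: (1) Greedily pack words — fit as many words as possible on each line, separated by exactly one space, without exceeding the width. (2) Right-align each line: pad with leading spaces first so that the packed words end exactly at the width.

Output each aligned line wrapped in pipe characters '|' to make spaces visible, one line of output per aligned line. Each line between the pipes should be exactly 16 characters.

Line 1: ['salty', 'table'] (min_width=11, slack=5)
Line 2: ['heart', 'the', 'read'] (min_width=14, slack=2)
Line 3: ['bedroom', 'with', 'bed'] (min_width=16, slack=0)
Line 4: ['support', 'forest'] (min_width=14, slack=2)
Line 5: ['stop', 'triangle'] (min_width=13, slack=3)
Line 6: ['open', 'read', 'pepper'] (min_width=16, slack=0)
Line 7: ['water'] (min_width=5, slack=11)

Answer: |     salty table|
|  heart the read|
|bedroom with bed|
|  support forest|
|   stop triangle|
|open read pepper|
|           water|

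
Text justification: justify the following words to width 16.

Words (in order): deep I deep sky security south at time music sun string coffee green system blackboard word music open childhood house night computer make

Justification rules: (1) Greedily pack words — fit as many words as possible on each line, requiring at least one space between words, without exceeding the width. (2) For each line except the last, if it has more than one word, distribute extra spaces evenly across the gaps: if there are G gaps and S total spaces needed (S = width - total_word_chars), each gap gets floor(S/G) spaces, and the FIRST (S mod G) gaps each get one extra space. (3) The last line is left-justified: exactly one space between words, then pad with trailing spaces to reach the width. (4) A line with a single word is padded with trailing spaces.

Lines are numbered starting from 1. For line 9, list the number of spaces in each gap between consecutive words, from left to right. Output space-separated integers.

Line 1: ['deep', 'I', 'deep', 'sky'] (min_width=15, slack=1)
Line 2: ['security', 'south'] (min_width=14, slack=2)
Line 3: ['at', 'time', 'music'] (min_width=13, slack=3)
Line 4: ['sun', 'string'] (min_width=10, slack=6)
Line 5: ['coffee', 'green'] (min_width=12, slack=4)
Line 6: ['system'] (min_width=6, slack=10)
Line 7: ['blackboard', 'word'] (min_width=15, slack=1)
Line 8: ['music', 'open'] (min_width=10, slack=6)
Line 9: ['childhood', 'house'] (min_width=15, slack=1)
Line 10: ['night', 'computer'] (min_width=14, slack=2)
Line 11: ['make'] (min_width=4, slack=12)

Answer: 2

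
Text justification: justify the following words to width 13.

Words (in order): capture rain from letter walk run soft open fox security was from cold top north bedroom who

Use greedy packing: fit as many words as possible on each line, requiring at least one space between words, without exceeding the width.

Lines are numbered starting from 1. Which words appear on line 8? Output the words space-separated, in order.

Line 1: ['capture', 'rain'] (min_width=12, slack=1)
Line 2: ['from', 'letter'] (min_width=11, slack=2)
Line 3: ['walk', 'run', 'soft'] (min_width=13, slack=0)
Line 4: ['open', 'fox'] (min_width=8, slack=5)
Line 5: ['security', 'was'] (min_width=12, slack=1)
Line 6: ['from', 'cold', 'top'] (min_width=13, slack=0)
Line 7: ['north', 'bedroom'] (min_width=13, slack=0)
Line 8: ['who'] (min_width=3, slack=10)

Answer: who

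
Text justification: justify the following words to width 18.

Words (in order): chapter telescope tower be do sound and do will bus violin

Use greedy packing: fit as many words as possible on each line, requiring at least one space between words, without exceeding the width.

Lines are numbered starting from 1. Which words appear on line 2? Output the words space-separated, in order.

Answer: tower be do sound

Derivation:
Line 1: ['chapter', 'telescope'] (min_width=17, slack=1)
Line 2: ['tower', 'be', 'do', 'sound'] (min_width=17, slack=1)
Line 3: ['and', 'do', 'will', 'bus'] (min_width=15, slack=3)
Line 4: ['violin'] (min_width=6, slack=12)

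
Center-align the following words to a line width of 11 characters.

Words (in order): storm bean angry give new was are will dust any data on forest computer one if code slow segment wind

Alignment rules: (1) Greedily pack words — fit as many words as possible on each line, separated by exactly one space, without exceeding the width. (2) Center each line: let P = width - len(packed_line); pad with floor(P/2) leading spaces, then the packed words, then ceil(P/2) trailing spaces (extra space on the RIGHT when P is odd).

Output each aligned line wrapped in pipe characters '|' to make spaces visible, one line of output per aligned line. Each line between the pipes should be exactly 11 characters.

Answer: |storm bean |
|angry give |
|new was are|
| will dust |
|any data on|
|  forest   |
| computer  |
|one if code|
|   slow    |
|  segment  |
|   wind    |

Derivation:
Line 1: ['storm', 'bean'] (min_width=10, slack=1)
Line 2: ['angry', 'give'] (min_width=10, slack=1)
Line 3: ['new', 'was', 'are'] (min_width=11, slack=0)
Line 4: ['will', 'dust'] (min_width=9, slack=2)
Line 5: ['any', 'data', 'on'] (min_width=11, slack=0)
Line 6: ['forest'] (min_width=6, slack=5)
Line 7: ['computer'] (min_width=8, slack=3)
Line 8: ['one', 'if', 'code'] (min_width=11, slack=0)
Line 9: ['slow'] (min_width=4, slack=7)
Line 10: ['segment'] (min_width=7, slack=4)
Line 11: ['wind'] (min_width=4, slack=7)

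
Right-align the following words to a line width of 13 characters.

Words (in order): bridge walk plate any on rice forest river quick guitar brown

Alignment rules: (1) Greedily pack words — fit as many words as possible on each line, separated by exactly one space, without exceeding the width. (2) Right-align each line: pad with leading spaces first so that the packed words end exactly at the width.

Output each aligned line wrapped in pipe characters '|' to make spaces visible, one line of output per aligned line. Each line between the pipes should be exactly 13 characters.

Line 1: ['bridge', 'walk'] (min_width=11, slack=2)
Line 2: ['plate', 'any', 'on'] (min_width=12, slack=1)
Line 3: ['rice', 'forest'] (min_width=11, slack=2)
Line 4: ['river', 'quick'] (min_width=11, slack=2)
Line 5: ['guitar', 'brown'] (min_width=12, slack=1)

Answer: |  bridge walk|
| plate any on|
|  rice forest|
|  river quick|
| guitar brown|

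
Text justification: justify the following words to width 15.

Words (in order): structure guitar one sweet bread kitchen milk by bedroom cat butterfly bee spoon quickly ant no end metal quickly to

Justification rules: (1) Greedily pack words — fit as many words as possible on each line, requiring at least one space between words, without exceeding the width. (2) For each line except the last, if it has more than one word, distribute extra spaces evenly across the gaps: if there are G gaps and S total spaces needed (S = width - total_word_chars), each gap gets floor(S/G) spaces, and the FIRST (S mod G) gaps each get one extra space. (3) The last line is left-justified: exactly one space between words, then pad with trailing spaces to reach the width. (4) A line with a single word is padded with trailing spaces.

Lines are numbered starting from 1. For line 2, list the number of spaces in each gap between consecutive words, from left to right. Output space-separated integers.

Answer: 6

Derivation:
Line 1: ['structure'] (min_width=9, slack=6)
Line 2: ['guitar', 'one'] (min_width=10, slack=5)
Line 3: ['sweet', 'bread'] (min_width=11, slack=4)
Line 4: ['kitchen', 'milk', 'by'] (min_width=15, slack=0)
Line 5: ['bedroom', 'cat'] (min_width=11, slack=4)
Line 6: ['butterfly', 'bee'] (min_width=13, slack=2)
Line 7: ['spoon', 'quickly'] (min_width=13, slack=2)
Line 8: ['ant', 'no', 'end'] (min_width=10, slack=5)
Line 9: ['metal', 'quickly'] (min_width=13, slack=2)
Line 10: ['to'] (min_width=2, slack=13)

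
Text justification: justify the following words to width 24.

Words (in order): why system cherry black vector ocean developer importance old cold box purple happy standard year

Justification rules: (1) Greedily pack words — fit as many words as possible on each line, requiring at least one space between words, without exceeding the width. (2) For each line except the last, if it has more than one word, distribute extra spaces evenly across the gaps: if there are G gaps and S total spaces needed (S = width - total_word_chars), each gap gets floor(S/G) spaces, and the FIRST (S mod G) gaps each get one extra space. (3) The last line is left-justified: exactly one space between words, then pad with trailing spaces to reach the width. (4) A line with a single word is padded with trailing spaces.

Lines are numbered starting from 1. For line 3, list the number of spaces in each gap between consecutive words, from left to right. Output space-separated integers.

Line 1: ['why', 'system', 'cherry', 'black'] (min_width=23, slack=1)
Line 2: ['vector', 'ocean', 'developer'] (min_width=22, slack=2)
Line 3: ['importance', 'old', 'cold', 'box'] (min_width=23, slack=1)
Line 4: ['purple', 'happy', 'standard'] (min_width=21, slack=3)
Line 5: ['year'] (min_width=4, slack=20)

Answer: 2 1 1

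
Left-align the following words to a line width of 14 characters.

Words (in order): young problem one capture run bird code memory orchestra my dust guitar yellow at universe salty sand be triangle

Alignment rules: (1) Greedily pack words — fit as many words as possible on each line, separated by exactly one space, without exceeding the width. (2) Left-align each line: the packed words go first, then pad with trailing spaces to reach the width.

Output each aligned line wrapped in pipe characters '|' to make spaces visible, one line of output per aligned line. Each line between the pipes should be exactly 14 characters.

Answer: |young problem |
|one capture   |
|run bird code |
|memory        |
|orchestra my  |
|dust guitar   |
|yellow at     |
|universe salty|
|sand be       |
|triangle      |

Derivation:
Line 1: ['young', 'problem'] (min_width=13, slack=1)
Line 2: ['one', 'capture'] (min_width=11, slack=3)
Line 3: ['run', 'bird', 'code'] (min_width=13, slack=1)
Line 4: ['memory'] (min_width=6, slack=8)
Line 5: ['orchestra', 'my'] (min_width=12, slack=2)
Line 6: ['dust', 'guitar'] (min_width=11, slack=3)
Line 7: ['yellow', 'at'] (min_width=9, slack=5)
Line 8: ['universe', 'salty'] (min_width=14, slack=0)
Line 9: ['sand', 'be'] (min_width=7, slack=7)
Line 10: ['triangle'] (min_width=8, slack=6)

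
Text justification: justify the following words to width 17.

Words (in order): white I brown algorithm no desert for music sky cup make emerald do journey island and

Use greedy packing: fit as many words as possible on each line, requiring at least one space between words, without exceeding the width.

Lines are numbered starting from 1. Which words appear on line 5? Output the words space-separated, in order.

Line 1: ['white', 'I', 'brown'] (min_width=13, slack=4)
Line 2: ['algorithm', 'no'] (min_width=12, slack=5)
Line 3: ['desert', 'for', 'music'] (min_width=16, slack=1)
Line 4: ['sky', 'cup', 'make'] (min_width=12, slack=5)
Line 5: ['emerald', 'do'] (min_width=10, slack=7)
Line 6: ['journey', 'island'] (min_width=14, slack=3)
Line 7: ['and'] (min_width=3, slack=14)

Answer: emerald do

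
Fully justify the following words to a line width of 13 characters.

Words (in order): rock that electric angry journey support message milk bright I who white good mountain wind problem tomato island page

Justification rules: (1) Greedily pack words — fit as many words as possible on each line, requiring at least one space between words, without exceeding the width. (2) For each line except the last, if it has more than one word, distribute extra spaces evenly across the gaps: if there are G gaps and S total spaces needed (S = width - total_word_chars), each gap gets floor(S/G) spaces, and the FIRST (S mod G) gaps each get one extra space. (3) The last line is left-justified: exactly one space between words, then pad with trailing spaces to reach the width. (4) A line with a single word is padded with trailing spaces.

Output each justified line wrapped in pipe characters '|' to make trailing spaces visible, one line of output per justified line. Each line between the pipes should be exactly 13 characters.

Line 1: ['rock', 'that'] (min_width=9, slack=4)
Line 2: ['electric'] (min_width=8, slack=5)
Line 3: ['angry', 'journey'] (min_width=13, slack=0)
Line 4: ['support'] (min_width=7, slack=6)
Line 5: ['message', 'milk'] (min_width=12, slack=1)
Line 6: ['bright', 'I', 'who'] (min_width=12, slack=1)
Line 7: ['white', 'good'] (min_width=10, slack=3)
Line 8: ['mountain', 'wind'] (min_width=13, slack=0)
Line 9: ['problem'] (min_width=7, slack=6)
Line 10: ['tomato', 'island'] (min_width=13, slack=0)
Line 11: ['page'] (min_width=4, slack=9)

Answer: |rock     that|
|electric     |
|angry journey|
|support      |
|message  milk|
|bright  I who|
|white    good|
|mountain wind|
|problem      |
|tomato island|
|page         |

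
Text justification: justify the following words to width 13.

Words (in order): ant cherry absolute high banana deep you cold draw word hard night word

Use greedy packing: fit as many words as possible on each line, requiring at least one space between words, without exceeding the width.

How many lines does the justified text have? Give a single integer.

Line 1: ['ant', 'cherry'] (min_width=10, slack=3)
Line 2: ['absolute', 'high'] (min_width=13, slack=0)
Line 3: ['banana', 'deep'] (min_width=11, slack=2)
Line 4: ['you', 'cold', 'draw'] (min_width=13, slack=0)
Line 5: ['word', 'hard'] (min_width=9, slack=4)
Line 6: ['night', 'word'] (min_width=10, slack=3)
Total lines: 6

Answer: 6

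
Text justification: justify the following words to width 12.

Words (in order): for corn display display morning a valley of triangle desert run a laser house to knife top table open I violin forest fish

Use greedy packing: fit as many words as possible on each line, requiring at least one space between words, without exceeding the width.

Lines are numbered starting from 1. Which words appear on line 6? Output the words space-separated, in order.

Line 1: ['for', 'corn'] (min_width=8, slack=4)
Line 2: ['display'] (min_width=7, slack=5)
Line 3: ['display'] (min_width=7, slack=5)
Line 4: ['morning', 'a'] (min_width=9, slack=3)
Line 5: ['valley', 'of'] (min_width=9, slack=3)
Line 6: ['triangle'] (min_width=8, slack=4)
Line 7: ['desert', 'run', 'a'] (min_width=12, slack=0)
Line 8: ['laser', 'house'] (min_width=11, slack=1)
Line 9: ['to', 'knife', 'top'] (min_width=12, slack=0)
Line 10: ['table', 'open', 'I'] (min_width=12, slack=0)
Line 11: ['violin'] (min_width=6, slack=6)
Line 12: ['forest', 'fish'] (min_width=11, slack=1)

Answer: triangle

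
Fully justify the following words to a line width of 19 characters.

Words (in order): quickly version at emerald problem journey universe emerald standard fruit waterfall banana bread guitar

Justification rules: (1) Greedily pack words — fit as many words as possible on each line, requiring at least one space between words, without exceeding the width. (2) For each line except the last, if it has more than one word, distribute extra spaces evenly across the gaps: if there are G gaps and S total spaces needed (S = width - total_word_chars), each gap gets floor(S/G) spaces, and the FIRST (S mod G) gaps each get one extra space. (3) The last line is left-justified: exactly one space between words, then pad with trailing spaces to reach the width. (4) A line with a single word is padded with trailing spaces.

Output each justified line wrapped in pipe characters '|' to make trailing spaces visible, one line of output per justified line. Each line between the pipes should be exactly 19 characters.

Line 1: ['quickly', 'version', 'at'] (min_width=18, slack=1)
Line 2: ['emerald', 'problem'] (min_width=15, slack=4)
Line 3: ['journey', 'universe'] (min_width=16, slack=3)
Line 4: ['emerald', 'standard'] (min_width=16, slack=3)
Line 5: ['fruit', 'waterfall'] (min_width=15, slack=4)
Line 6: ['banana', 'bread', 'guitar'] (min_width=19, slack=0)

Answer: |quickly  version at|
|emerald     problem|
|journey    universe|
|emerald    standard|
|fruit     waterfall|
|banana bread guitar|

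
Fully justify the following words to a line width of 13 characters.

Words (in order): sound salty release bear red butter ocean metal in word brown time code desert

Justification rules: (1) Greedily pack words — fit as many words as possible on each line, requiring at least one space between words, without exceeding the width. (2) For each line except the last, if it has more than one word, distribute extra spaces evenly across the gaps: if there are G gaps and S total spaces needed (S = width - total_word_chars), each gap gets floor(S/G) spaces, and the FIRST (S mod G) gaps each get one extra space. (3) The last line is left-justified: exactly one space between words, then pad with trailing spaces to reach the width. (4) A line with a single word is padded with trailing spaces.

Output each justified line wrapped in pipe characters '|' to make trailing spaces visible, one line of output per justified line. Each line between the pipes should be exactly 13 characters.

Answer: |sound   salty|
|release  bear|
|red    butter|
|ocean   metal|
|in word brown|
|time     code|
|desert       |

Derivation:
Line 1: ['sound', 'salty'] (min_width=11, slack=2)
Line 2: ['release', 'bear'] (min_width=12, slack=1)
Line 3: ['red', 'butter'] (min_width=10, slack=3)
Line 4: ['ocean', 'metal'] (min_width=11, slack=2)
Line 5: ['in', 'word', 'brown'] (min_width=13, slack=0)
Line 6: ['time', 'code'] (min_width=9, slack=4)
Line 7: ['desert'] (min_width=6, slack=7)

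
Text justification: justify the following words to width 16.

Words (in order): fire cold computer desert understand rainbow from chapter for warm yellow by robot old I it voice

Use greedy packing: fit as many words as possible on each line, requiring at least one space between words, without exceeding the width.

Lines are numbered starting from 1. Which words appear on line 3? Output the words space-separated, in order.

Answer: understand

Derivation:
Line 1: ['fire', 'cold'] (min_width=9, slack=7)
Line 2: ['computer', 'desert'] (min_width=15, slack=1)
Line 3: ['understand'] (min_width=10, slack=6)
Line 4: ['rainbow', 'from'] (min_width=12, slack=4)
Line 5: ['chapter', 'for', 'warm'] (min_width=16, slack=0)
Line 6: ['yellow', 'by', 'robot'] (min_width=15, slack=1)
Line 7: ['old', 'I', 'it', 'voice'] (min_width=14, slack=2)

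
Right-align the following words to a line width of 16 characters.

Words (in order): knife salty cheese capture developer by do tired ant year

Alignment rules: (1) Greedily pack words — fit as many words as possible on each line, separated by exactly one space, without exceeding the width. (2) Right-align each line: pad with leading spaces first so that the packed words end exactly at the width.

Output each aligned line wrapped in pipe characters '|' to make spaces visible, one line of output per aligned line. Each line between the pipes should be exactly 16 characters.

Line 1: ['knife', 'salty'] (min_width=11, slack=5)
Line 2: ['cheese', 'capture'] (min_width=14, slack=2)
Line 3: ['developer', 'by', 'do'] (min_width=15, slack=1)
Line 4: ['tired', 'ant', 'year'] (min_width=14, slack=2)

Answer: |     knife salty|
|  cheese capture|
| developer by do|
|  tired ant year|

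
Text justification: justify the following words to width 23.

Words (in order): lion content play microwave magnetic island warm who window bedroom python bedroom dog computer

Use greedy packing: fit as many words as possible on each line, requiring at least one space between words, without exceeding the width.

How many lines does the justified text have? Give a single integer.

Line 1: ['lion', 'content', 'play'] (min_width=17, slack=6)
Line 2: ['microwave', 'magnetic'] (min_width=18, slack=5)
Line 3: ['island', 'warm', 'who', 'window'] (min_width=22, slack=1)
Line 4: ['bedroom', 'python', 'bedroom'] (min_width=22, slack=1)
Line 5: ['dog', 'computer'] (min_width=12, slack=11)
Total lines: 5

Answer: 5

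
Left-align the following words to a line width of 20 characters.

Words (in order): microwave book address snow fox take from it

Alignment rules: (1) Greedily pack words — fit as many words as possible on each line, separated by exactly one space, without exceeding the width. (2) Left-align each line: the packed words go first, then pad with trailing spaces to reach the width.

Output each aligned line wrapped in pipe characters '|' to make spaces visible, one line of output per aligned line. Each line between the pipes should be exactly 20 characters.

Line 1: ['microwave', 'book'] (min_width=14, slack=6)
Line 2: ['address', 'snow', 'fox'] (min_width=16, slack=4)
Line 3: ['take', 'from', 'it'] (min_width=12, slack=8)

Answer: |microwave book      |
|address snow fox    |
|take from it        |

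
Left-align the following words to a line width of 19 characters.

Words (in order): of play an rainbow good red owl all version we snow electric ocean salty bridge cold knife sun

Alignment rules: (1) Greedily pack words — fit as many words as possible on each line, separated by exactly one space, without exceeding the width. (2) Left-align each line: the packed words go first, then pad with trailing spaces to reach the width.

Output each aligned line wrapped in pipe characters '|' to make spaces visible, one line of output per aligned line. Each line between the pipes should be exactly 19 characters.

Answer: |of play an rainbow |
|good red owl all   |
|version we snow    |
|electric ocean     |
|salty bridge cold  |
|knife sun          |

Derivation:
Line 1: ['of', 'play', 'an', 'rainbow'] (min_width=18, slack=1)
Line 2: ['good', 'red', 'owl', 'all'] (min_width=16, slack=3)
Line 3: ['version', 'we', 'snow'] (min_width=15, slack=4)
Line 4: ['electric', 'ocean'] (min_width=14, slack=5)
Line 5: ['salty', 'bridge', 'cold'] (min_width=17, slack=2)
Line 6: ['knife', 'sun'] (min_width=9, slack=10)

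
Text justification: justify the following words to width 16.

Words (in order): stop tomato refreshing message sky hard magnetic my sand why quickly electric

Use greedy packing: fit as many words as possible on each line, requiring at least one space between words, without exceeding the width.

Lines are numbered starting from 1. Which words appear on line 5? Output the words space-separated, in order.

Answer: why quickly

Derivation:
Line 1: ['stop', 'tomato'] (min_width=11, slack=5)
Line 2: ['refreshing'] (min_width=10, slack=6)
Line 3: ['message', 'sky', 'hard'] (min_width=16, slack=0)
Line 4: ['magnetic', 'my', 'sand'] (min_width=16, slack=0)
Line 5: ['why', 'quickly'] (min_width=11, slack=5)
Line 6: ['electric'] (min_width=8, slack=8)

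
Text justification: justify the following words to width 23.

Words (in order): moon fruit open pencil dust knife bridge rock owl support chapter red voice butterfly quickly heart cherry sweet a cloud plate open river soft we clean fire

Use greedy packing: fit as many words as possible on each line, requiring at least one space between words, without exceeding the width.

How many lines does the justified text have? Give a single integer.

Line 1: ['moon', 'fruit', 'open', 'pencil'] (min_width=22, slack=1)
Line 2: ['dust', 'knife', 'bridge', 'rock'] (min_width=22, slack=1)
Line 3: ['owl', 'support', 'chapter', 'red'] (min_width=23, slack=0)
Line 4: ['voice', 'butterfly', 'quickly'] (min_width=23, slack=0)
Line 5: ['heart', 'cherry', 'sweet', 'a'] (min_width=20, slack=3)
Line 6: ['cloud', 'plate', 'open', 'river'] (min_width=22, slack=1)
Line 7: ['soft', 'we', 'clean', 'fire'] (min_width=18, slack=5)
Total lines: 7

Answer: 7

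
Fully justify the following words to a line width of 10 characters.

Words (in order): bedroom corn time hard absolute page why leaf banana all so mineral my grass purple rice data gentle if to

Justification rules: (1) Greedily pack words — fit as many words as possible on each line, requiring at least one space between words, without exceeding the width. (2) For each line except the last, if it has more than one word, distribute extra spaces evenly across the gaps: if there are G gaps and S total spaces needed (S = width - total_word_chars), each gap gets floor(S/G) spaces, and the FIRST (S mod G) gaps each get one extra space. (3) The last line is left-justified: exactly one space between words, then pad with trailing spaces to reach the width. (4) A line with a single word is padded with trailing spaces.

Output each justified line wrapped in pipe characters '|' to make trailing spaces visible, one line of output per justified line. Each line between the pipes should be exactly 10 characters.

Answer: |bedroom   |
|corn  time|
|hard      |
|absolute  |
|page   why|
|leaf      |
|banana all|
|so mineral|
|my   grass|
|purple    |
|rice  data|
|gentle  if|
|to        |

Derivation:
Line 1: ['bedroom'] (min_width=7, slack=3)
Line 2: ['corn', 'time'] (min_width=9, slack=1)
Line 3: ['hard'] (min_width=4, slack=6)
Line 4: ['absolute'] (min_width=8, slack=2)
Line 5: ['page', 'why'] (min_width=8, slack=2)
Line 6: ['leaf'] (min_width=4, slack=6)
Line 7: ['banana', 'all'] (min_width=10, slack=0)
Line 8: ['so', 'mineral'] (min_width=10, slack=0)
Line 9: ['my', 'grass'] (min_width=8, slack=2)
Line 10: ['purple'] (min_width=6, slack=4)
Line 11: ['rice', 'data'] (min_width=9, slack=1)
Line 12: ['gentle', 'if'] (min_width=9, slack=1)
Line 13: ['to'] (min_width=2, slack=8)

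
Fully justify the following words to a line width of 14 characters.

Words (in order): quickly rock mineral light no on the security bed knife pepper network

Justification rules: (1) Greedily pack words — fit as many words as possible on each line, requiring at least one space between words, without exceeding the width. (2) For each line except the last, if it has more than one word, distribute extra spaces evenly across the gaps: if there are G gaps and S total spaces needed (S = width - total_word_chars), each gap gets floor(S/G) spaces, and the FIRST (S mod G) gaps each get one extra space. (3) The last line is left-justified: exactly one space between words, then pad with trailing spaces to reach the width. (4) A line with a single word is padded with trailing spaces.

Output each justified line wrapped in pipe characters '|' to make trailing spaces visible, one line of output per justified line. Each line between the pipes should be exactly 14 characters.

Line 1: ['quickly', 'rock'] (min_width=12, slack=2)
Line 2: ['mineral', 'light'] (min_width=13, slack=1)
Line 3: ['no', 'on', 'the'] (min_width=9, slack=5)
Line 4: ['security', 'bed'] (min_width=12, slack=2)
Line 5: ['knife', 'pepper'] (min_width=12, slack=2)
Line 6: ['network'] (min_width=7, slack=7)

Answer: |quickly   rock|
|mineral  light|
|no    on   the|
|security   bed|
|knife   pepper|
|network       |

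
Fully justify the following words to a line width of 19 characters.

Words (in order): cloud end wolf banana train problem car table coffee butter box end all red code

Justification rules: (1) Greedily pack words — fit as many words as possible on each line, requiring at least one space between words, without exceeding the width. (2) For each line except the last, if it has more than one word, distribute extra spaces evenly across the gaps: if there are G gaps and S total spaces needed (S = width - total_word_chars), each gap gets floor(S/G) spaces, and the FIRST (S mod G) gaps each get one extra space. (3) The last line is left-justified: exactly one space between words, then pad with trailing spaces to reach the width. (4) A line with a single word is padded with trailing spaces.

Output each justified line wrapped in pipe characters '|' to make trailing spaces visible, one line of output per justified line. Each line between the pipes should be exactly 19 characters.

Line 1: ['cloud', 'end', 'wolf'] (min_width=14, slack=5)
Line 2: ['banana', 'train'] (min_width=12, slack=7)
Line 3: ['problem', 'car', 'table'] (min_width=17, slack=2)
Line 4: ['coffee', 'butter', 'box'] (min_width=17, slack=2)
Line 5: ['end', 'all', 'red', 'code'] (min_width=16, slack=3)

Answer: |cloud    end   wolf|
|banana        train|
|problem  car  table|
|coffee  butter  box|
|end all red code   |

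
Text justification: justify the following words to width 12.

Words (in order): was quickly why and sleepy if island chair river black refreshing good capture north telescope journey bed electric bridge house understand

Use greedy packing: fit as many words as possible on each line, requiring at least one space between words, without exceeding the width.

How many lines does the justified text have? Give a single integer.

Line 1: ['was', 'quickly'] (min_width=11, slack=1)
Line 2: ['why', 'and'] (min_width=7, slack=5)
Line 3: ['sleepy', 'if'] (min_width=9, slack=3)
Line 4: ['island', 'chair'] (min_width=12, slack=0)
Line 5: ['river', 'black'] (min_width=11, slack=1)
Line 6: ['refreshing'] (min_width=10, slack=2)
Line 7: ['good', 'capture'] (min_width=12, slack=0)
Line 8: ['north'] (min_width=5, slack=7)
Line 9: ['telescope'] (min_width=9, slack=3)
Line 10: ['journey', 'bed'] (min_width=11, slack=1)
Line 11: ['electric'] (min_width=8, slack=4)
Line 12: ['bridge', 'house'] (min_width=12, slack=0)
Line 13: ['understand'] (min_width=10, slack=2)
Total lines: 13

Answer: 13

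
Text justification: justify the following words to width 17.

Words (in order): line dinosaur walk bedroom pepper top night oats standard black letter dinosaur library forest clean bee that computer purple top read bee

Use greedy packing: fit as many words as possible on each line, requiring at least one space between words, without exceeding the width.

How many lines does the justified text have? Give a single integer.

Answer: 10

Derivation:
Line 1: ['line', 'dinosaur'] (min_width=13, slack=4)
Line 2: ['walk', 'bedroom'] (min_width=12, slack=5)
Line 3: ['pepper', 'top', 'night'] (min_width=16, slack=1)
Line 4: ['oats', 'standard'] (min_width=13, slack=4)
Line 5: ['black', 'letter'] (min_width=12, slack=5)
Line 6: ['dinosaur', 'library'] (min_width=16, slack=1)
Line 7: ['forest', 'clean', 'bee'] (min_width=16, slack=1)
Line 8: ['that', 'computer'] (min_width=13, slack=4)
Line 9: ['purple', 'top', 'read'] (min_width=15, slack=2)
Line 10: ['bee'] (min_width=3, slack=14)
Total lines: 10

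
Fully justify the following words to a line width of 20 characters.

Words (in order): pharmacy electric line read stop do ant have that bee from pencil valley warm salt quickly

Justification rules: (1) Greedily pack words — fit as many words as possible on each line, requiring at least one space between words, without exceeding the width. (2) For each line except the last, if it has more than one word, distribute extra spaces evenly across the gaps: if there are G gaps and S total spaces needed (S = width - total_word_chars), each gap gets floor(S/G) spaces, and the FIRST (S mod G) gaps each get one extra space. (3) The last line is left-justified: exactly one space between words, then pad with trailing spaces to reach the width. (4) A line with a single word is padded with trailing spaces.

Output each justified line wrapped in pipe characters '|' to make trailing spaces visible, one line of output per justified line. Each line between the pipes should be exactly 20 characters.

Answer: |pharmacy    electric|
|line  read  stop  do|
|ant  have  that  bee|
|from  pencil  valley|
|warm salt quickly   |

Derivation:
Line 1: ['pharmacy', 'electric'] (min_width=17, slack=3)
Line 2: ['line', 'read', 'stop', 'do'] (min_width=17, slack=3)
Line 3: ['ant', 'have', 'that', 'bee'] (min_width=17, slack=3)
Line 4: ['from', 'pencil', 'valley'] (min_width=18, slack=2)
Line 5: ['warm', 'salt', 'quickly'] (min_width=17, slack=3)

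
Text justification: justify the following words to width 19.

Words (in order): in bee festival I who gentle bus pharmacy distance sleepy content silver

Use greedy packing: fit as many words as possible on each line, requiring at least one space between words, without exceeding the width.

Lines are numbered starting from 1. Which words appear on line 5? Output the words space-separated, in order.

Answer: silver

Derivation:
Line 1: ['in', 'bee', 'festival', 'I'] (min_width=17, slack=2)
Line 2: ['who', 'gentle', 'bus'] (min_width=14, slack=5)
Line 3: ['pharmacy', 'distance'] (min_width=17, slack=2)
Line 4: ['sleepy', 'content'] (min_width=14, slack=5)
Line 5: ['silver'] (min_width=6, slack=13)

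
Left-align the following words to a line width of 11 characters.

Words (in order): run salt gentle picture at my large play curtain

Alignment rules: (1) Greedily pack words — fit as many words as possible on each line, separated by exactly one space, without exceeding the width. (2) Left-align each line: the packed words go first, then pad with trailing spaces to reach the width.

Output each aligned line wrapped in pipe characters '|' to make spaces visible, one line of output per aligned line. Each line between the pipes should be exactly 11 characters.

Line 1: ['run', 'salt'] (min_width=8, slack=3)
Line 2: ['gentle'] (min_width=6, slack=5)
Line 3: ['picture', 'at'] (min_width=10, slack=1)
Line 4: ['my', 'large'] (min_width=8, slack=3)
Line 5: ['play'] (min_width=4, slack=7)
Line 6: ['curtain'] (min_width=7, slack=4)

Answer: |run salt   |
|gentle     |
|picture at |
|my large   |
|play       |
|curtain    |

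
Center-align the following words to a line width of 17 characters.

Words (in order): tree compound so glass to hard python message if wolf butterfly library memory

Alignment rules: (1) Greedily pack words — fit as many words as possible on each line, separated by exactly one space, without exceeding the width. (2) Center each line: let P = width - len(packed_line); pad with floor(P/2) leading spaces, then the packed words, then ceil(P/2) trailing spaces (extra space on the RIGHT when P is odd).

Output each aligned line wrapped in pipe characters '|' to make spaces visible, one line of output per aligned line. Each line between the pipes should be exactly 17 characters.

Answer: |tree compound so |
|  glass to hard  |
|python message if|
| wolf butterfly  |
| library memory  |

Derivation:
Line 1: ['tree', 'compound', 'so'] (min_width=16, slack=1)
Line 2: ['glass', 'to', 'hard'] (min_width=13, slack=4)
Line 3: ['python', 'message', 'if'] (min_width=17, slack=0)
Line 4: ['wolf', 'butterfly'] (min_width=14, slack=3)
Line 5: ['library', 'memory'] (min_width=14, slack=3)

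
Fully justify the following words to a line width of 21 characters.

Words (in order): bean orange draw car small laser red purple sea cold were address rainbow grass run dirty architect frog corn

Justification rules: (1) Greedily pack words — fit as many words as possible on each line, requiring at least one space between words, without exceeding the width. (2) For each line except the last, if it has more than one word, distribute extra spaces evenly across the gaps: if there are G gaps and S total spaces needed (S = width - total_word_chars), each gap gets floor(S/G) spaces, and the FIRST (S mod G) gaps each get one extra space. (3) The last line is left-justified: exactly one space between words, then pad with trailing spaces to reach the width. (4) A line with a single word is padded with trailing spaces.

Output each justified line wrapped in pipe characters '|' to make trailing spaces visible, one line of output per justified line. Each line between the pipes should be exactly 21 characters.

Answer: |bean  orange draw car|
|small    laser    red|
|purple  sea cold were|
|address rainbow grass|
|run  dirty  architect|
|frog corn            |

Derivation:
Line 1: ['bean', 'orange', 'draw', 'car'] (min_width=20, slack=1)
Line 2: ['small', 'laser', 'red'] (min_width=15, slack=6)
Line 3: ['purple', 'sea', 'cold', 'were'] (min_width=20, slack=1)
Line 4: ['address', 'rainbow', 'grass'] (min_width=21, slack=0)
Line 5: ['run', 'dirty', 'architect'] (min_width=19, slack=2)
Line 6: ['frog', 'corn'] (min_width=9, slack=12)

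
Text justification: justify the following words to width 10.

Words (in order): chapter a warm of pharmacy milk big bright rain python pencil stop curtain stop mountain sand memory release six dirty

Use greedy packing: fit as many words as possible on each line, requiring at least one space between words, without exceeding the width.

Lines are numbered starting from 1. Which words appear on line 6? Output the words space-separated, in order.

Answer: rain

Derivation:
Line 1: ['chapter', 'a'] (min_width=9, slack=1)
Line 2: ['warm', 'of'] (min_width=7, slack=3)
Line 3: ['pharmacy'] (min_width=8, slack=2)
Line 4: ['milk', 'big'] (min_width=8, slack=2)
Line 5: ['bright'] (min_width=6, slack=4)
Line 6: ['rain'] (min_width=4, slack=6)
Line 7: ['python'] (min_width=6, slack=4)
Line 8: ['pencil'] (min_width=6, slack=4)
Line 9: ['stop'] (min_width=4, slack=6)
Line 10: ['curtain'] (min_width=7, slack=3)
Line 11: ['stop'] (min_width=4, slack=6)
Line 12: ['mountain'] (min_width=8, slack=2)
Line 13: ['sand'] (min_width=4, slack=6)
Line 14: ['memory'] (min_width=6, slack=4)
Line 15: ['release'] (min_width=7, slack=3)
Line 16: ['six', 'dirty'] (min_width=9, slack=1)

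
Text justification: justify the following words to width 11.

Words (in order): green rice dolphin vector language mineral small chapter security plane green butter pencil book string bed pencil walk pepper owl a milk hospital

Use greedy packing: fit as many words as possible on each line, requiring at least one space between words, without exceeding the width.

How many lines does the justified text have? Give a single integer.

Answer: 16

Derivation:
Line 1: ['green', 'rice'] (min_width=10, slack=1)
Line 2: ['dolphin'] (min_width=7, slack=4)
Line 3: ['vector'] (min_width=6, slack=5)
Line 4: ['language'] (min_width=8, slack=3)
Line 5: ['mineral'] (min_width=7, slack=4)
Line 6: ['small'] (min_width=5, slack=6)
Line 7: ['chapter'] (min_width=7, slack=4)
Line 8: ['security'] (min_width=8, slack=3)
Line 9: ['plane', 'green'] (min_width=11, slack=0)
Line 10: ['butter'] (min_width=6, slack=5)
Line 11: ['pencil', 'book'] (min_width=11, slack=0)
Line 12: ['string', 'bed'] (min_width=10, slack=1)
Line 13: ['pencil', 'walk'] (min_width=11, slack=0)
Line 14: ['pepper', 'owl'] (min_width=10, slack=1)
Line 15: ['a', 'milk'] (min_width=6, slack=5)
Line 16: ['hospital'] (min_width=8, slack=3)
Total lines: 16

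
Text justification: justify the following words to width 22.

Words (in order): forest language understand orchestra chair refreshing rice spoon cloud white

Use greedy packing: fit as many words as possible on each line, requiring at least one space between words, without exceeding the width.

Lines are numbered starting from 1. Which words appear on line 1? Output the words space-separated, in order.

Line 1: ['forest', 'language'] (min_width=15, slack=7)
Line 2: ['understand', 'orchestra'] (min_width=20, slack=2)
Line 3: ['chair', 'refreshing', 'rice'] (min_width=21, slack=1)
Line 4: ['spoon', 'cloud', 'white'] (min_width=17, slack=5)

Answer: forest language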